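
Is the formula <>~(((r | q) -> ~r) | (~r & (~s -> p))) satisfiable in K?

1. <>~(((r | q) -> ~r) | (~r & (~s -> p))), w0
2. ~(((r | q) -> ~r) | (~r & (~s -> p))), w1   [<>-rule on 1: fresh world w1, w0Rw1]
3. ~((r | q) -> ~r), w1   [~|-rule on 2]
4. ~(~r & (~s -> p)), w1   [~|-rule on 2]
5. r | q, w1   [~->-rule on 3]
6. r, w1   [~->-rule on 3]
7. ~(~s -> p), w1   [~&-rule on 4 (branches; this branch)]
8. ~s, w1   [~->-rule on 7]
9. ~p, w1   [~->-rule on 7]
10. q, w1   [|-rule on 5 (branches; this branch)]
Accessibility: w0Rw1

Satisfiable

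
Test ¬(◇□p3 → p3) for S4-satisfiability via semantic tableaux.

1. ¬(◇□p3 → p3), w0
2. ◇□p3, w0
3. ¬p3, w0
4. □p3, w1
5. p3, w1
Accessibility: w0Rw0, w0Rw1, w1Rw1

Satisfiable (open branch found)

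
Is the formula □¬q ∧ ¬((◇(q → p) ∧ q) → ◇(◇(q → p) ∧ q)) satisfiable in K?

1. □¬q ∧ ¬((◇(q → p) ∧ q) → ◇(◇(q → p) ∧ q)), w0
2. □¬q, w0   [∧-rule on 1]
3. ¬((◇(q → p) ∧ q) → ◇(◇(q → p) ∧ q)), w0   [∧-rule on 1]
4. ◇(q → p) ∧ q, w0   [¬→-rule on 3]
5. ¬◇(◇(q → p) ∧ q), w0   [¬→-rule on 3]
6. ◇(q → p), w0   [∧-rule on 4]
7. q, w0   [∧-rule on 4]
8. q → p, w1   [◇-rule on 6: fresh world w1, w0Rw1]
9. ¬q, w1   [□-rule on 2 via w0Rw1]
10. ¬(◇(q → p) ∧ q), w1   [¬◇-rule on 5 via w0Rw1]
11. p, w1   [→-rule on 8 (branches; this branch)]
Accessibility: w0Rw1

Yes, satisfiable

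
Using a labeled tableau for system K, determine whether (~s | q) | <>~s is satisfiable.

1. (~s | q) | <>~s, u
2. <>~s, u
3. ~s, v
Accessibility: uRv

Satisfiable (open branch found)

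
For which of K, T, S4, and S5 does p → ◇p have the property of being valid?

T, S4, S5

T-tableau for the negation ¬(p → ◇p):
1. ¬(p → ◇p), 0
2. p, 0
3. ¬◇p, 0
4. ¬p, 0
Accessibility: 0R0
Branch closes: p and ¬p both at 0.
Every branch closes (one shown): valid in T, hence also in S4, S5 (every theorem of T is a theorem of S4 and S5).
K-tableau for the negation ¬(p → ◇p):
1. ¬(p → ◇p), 0
2. p, 0
3. ¬◇p, 0
Complete open branch: countermodel on a K-frame, so not valid in K.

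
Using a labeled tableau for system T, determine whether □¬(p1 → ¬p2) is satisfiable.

1. □¬(p1 → ¬p2), w0
2. ¬(p1 → ¬p2), w0
3. p1, w0
4. p2, w0
Accessibility: w0Rw0

Satisfiable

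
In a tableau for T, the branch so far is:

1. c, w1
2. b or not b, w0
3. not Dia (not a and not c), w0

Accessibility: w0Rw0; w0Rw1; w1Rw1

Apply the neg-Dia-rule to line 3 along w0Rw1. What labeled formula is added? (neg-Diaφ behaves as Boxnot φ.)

not (not a and not c), w1

neg-Diaφ behaves as Boxnot φ: propagate the negated body to each accessible world.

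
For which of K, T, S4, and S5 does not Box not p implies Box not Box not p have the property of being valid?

S5-tableau for the negation not (not Box not p implies Box not Box not p):
1. not (not Box not p implies Box not Box not p), u
2. not Box not p, u
3. not Box not Box not p, u
4. p, v
5. Box not p, w
6. not p, u
7. not p, v
Accessibility: uRu, uRv, uRw, vRu, vRv, vRw, wRu, wRv, wRw
Branch closes: p and not p both at v.
Every branch closes (one shown): valid in S5.
S4-tableau for the negation not (not Box not p implies Box not Box not p):
1. not (not Box not p implies Box not Box not p), u
2. not Box not p, u
3. not Box not Box not p, u
4. p, v
5. Box not p, w
6. not p, w
Accessibility: uRu, uRv, uRw, vRv, wRw
Complete open branch: countermodel on an S4-frame, so not valid in S4, nor in K, T (the same frame is also a K-frame and a T-frame).

S5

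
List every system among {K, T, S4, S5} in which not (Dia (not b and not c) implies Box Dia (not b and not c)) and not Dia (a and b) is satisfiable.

S4-tableau for the formula:
1. not (Dia (not b and not c) implies Box Dia (not b and not c)) and not Dia (a and b), 0
2. not (Dia (not b and not c) implies Box Dia (not b and not c)), 0
3. not Dia (a and b), 0
4. Dia (not b and not c), 0
5. not Box Dia (not b and not c), 0
6. not (a and b), 0
7. not b, 0
8. not b and not c, 1
9. not b, 1
10. not c, 1
11. not (a and b), 1
12. not Dia (not b and not c), 2
13. not (a and b), 2
14. not (not b and not c), 2
15. not b, 2
16. c, 2
Accessibility: 0R0, 0R1, 0R2, 1R1, 2R2
Complete open branch: satisfiable in S4, hence also in K, T (this S4-model is also a K-model and a T-model).
S5-tableau for the formula:
1. not (Dia (not b and not c) implies Box Dia (not b and not c)) and not Dia (a and b), 0
2. not (Dia (not b and not c) implies Box Dia (not b and not c)), 0
3. not Dia (a and b), 0
4. Dia (not b and not c), 0
5. not Box Dia (not b and not c), 0
6. not (a and b), 0
7. not b, 0
8. not b and not c, 1
9. not b, 1
10. not c, 1
11. not (a and b), 1
12. not Dia (not b and not c), 2
13. not (a and b), 2
14. not (not b and not c), 0
15. not (not b and not c), 1
16. not (not b and not c), 2
17. not b, 2
18. c, 0
19. c, 1
Accessibility: 0R0, 0R1, 0R2, 1R0, 1R1, 1R2, 2R0, 2R1, 2R2
Branch closes: c and not c both at 1.
Every branch closes (one shown): unsatisfiable in S5.

K, T, S4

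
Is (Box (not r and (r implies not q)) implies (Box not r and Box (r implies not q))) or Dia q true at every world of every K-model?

Tableau for the negation not ((Box (not r and (r implies not q)) implies (Box not r and Box (r implies not q))) or Dia q):
1. not ((Box (not r and (r implies not q)) implies (Box not r and Box (r implies not q))) or Dia q), u
2. not (Box (not r and (r implies not q)) implies (Box not r and Box (r implies not q))), u
3. not Dia q, u
4. Box (not r and (r implies not q)), u
5. not (Box not r and Box (r implies not q)), u
6. not Box not r, u
7. r, v
8. not q, v
9. not r and (r implies not q), v
10. not r, v
11. r implies not q, v
Accessibility: uRv
Branch closes: r and not r both at v.
All branches of the negation close; one closing branch shown above.

Valid in K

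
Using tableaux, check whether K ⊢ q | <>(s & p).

Invalid (countermodel exists)

Tableau for the negation ~(q | <>(s & p)):
1. ~(q | <>(s & p)), w0
2. ~q, w0   [~|-rule on 1]
3. ~<>(s & p), w0   [~|-rule on 1]
The negation has an open branch (countermodel exists).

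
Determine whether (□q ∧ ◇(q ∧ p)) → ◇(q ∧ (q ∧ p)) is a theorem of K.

Yes, valid

Tableau for the negation ¬((□q ∧ ◇(q ∧ p)) → ◇(q ∧ (q ∧ p))):
1. ¬((□q ∧ ◇(q ∧ p)) → ◇(q ∧ (q ∧ p))), u
2. □q ∧ ◇(q ∧ p), u
3. ¬◇(q ∧ (q ∧ p)), u
4. □q, u
5. ◇(q ∧ p), u
6. q ∧ p, v
7. q, v
8. p, v
9. ¬(q ∧ (q ∧ p)), v
10. ¬(q ∧ p), v
11. ¬p, v
Accessibility: uRv
Branch closes: p and ¬p both at v.
Every branch of the negation's tableau closes; the branch above is one of them.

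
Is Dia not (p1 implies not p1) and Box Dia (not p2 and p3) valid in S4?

Tableau for the negation not (Dia not (p1 implies not p1) and Box Dia (not p2 and p3)):
1. not (Dia not (p1 implies not p1) and Box Dia (not p2 and p3)), u
2. not Box Dia (not p2 and p3), u   [neg-and-rule on 1 (branches; this branch)]
3. not Dia (not p2 and p3), v   [neg-Box-rule on 2: fresh world v, uRv]
4. not (not p2 and p3), v   [neg-Dia-rule on 3 via vRv]
5. not p3, v   [neg-and-rule on 4 (branches; this branch)]
Accessibility: uRu, uRv, vRv
The negation has an open branch (countermodel exists).

Not valid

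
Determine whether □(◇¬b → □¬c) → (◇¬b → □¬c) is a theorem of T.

Tableau for the negation ¬(□(◇¬b → □¬c) → (◇¬b → □¬c)):
1. ¬(□(◇¬b → □¬c) → (◇¬b → □¬c)), w0
2. □(◇¬b → □¬c), w0
3. ¬(◇¬b → □¬c), w0
4. ◇¬b, w0
5. ¬□¬c, w0
6. ◇¬b → □¬c, w0
7. □¬c, w0
8. ¬c, w0
9. ¬b, w1
10. ◇¬b → □¬c, w1
11. ¬c, w1
12. □¬c, w1
13. c, w2
14. ◇¬b → □¬c, w2
15. ¬c, w2
Accessibility: w0Rw0, w0Rw1, w0Rw2, w1Rw1, w2Rw2
Branch closes: c and ¬c both at w2.
All branches of the negation close; one closing branch shown above.

Valid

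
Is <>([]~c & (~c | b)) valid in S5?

Tableau for the negation ~<>([]~c & (~c | b)):
1. ~<>([]~c & (~c | b)), 0
2. ~([]~c & (~c | b)), 0
3. ~(~c | b), 0
4. c, 0
5. ~b, 0
Accessibility: 0R0
The negation has an open branch (countermodel exists).

Not valid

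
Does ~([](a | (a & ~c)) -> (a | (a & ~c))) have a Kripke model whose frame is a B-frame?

1. ~([](a | (a & ~c)) -> (a | (a & ~c))), w0
2. [](a | (a & ~c)), w0
3. ~(a | (a & ~c)), w0
4. ~a, w0
5. ~(a & ~c), w0
6. a | (a & ~c), w0
7. c, w0
8. a & ~c, w0
9. a, w0
10. ~c, w0
Accessibility: w0Rw0
Branch closes: a and ~a both at w0.
Every branch closes; the branch above is one of them.

No, unsatisfiable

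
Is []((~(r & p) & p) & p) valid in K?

Tableau for the negation ~[]((~(r & p) & p) & p):
1. ~[]((~(r & p) & p) & p), w0
2. ~((~(r & p) & p) & p), w1
3. ~p, w1
Accessibility: w0Rw1
The negation has an open branch (countermodel exists).

Invalid (countermodel exists)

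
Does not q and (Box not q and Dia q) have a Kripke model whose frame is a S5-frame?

1. not q and (Box not q and Dia q), w0
2. not q, w0   [and-rule on 1]
3. Box not q and Dia q, w0   [and-rule on 1]
4. Box not q, w0   [and-rule on 3]
5. Dia q, w0   [and-rule on 3]
6. q, w1   [Dia-rule on 5: fresh world w1, w0Rw1]
7. not q, w1   [Box-rule on 4 via w0Rw1]
Accessibility: w0Rw0, w0Rw1, w1Rw0, w1Rw1
Branch closes: q and not q both at w1.
Every branch closes; the branch above is one of them.

No, unsatisfiable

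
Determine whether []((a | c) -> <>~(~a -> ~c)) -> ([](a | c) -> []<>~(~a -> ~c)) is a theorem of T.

Tableau for the negation ~([]((a | c) -> <>~(~a -> ~c)) -> ([](a | c) -> []<>~(~a -> ~c))):
1. ~([]((a | c) -> <>~(~a -> ~c)) -> ([](a | c) -> []<>~(~a -> ~c))), u
2. []((a | c) -> <>~(~a -> ~c)), u
3. ~([](a | c) -> []<>~(~a -> ~c)), u
4. [](a | c), u
5. ~[]<>~(~a -> ~c), u
6. (a | c) -> <>~(~a -> ~c), u
7. a | c, u
8. <>~(~a -> ~c), u
9. c, u
10. ~<>~(~a -> ~c), v
11. (a | c) -> <>~(~a -> ~c), v
12. a | c, v
13. ~a -> ~c, v
14. <>~(~a -> ~c), v
15. c, v
16. a, v
17. ~(~a -> ~c), w
18. ~a, w
19. c, w
20. (a | c) -> <>~(~a -> ~c), w
21. a | c, w
22. <>~(~a -> ~c), w
23. ~(~a -> ~c), x
24. ~a, x
25. c, x
26. ~a -> ~c, x
27. ~c, x
Accessibility: uRu, uRv, uRw, vRv, vRx, wRw, xRx
Branch closes: c and ~c both at x.
Every branch of the negation's tableau closes; the branch above is one of them.

Valid in T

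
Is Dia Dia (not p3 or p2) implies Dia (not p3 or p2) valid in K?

Tableau for the negation not (Dia Dia (not p3 or p2) implies Dia (not p3 or p2)):
1. not (Dia Dia (not p3 or p2) implies Dia (not p3 or p2)), 0
2. Dia Dia (not p3 or p2), 0
3. not Dia (not p3 or p2), 0
4. Dia (not p3 or p2), 1
5. not (not p3 or p2), 1
6. p3, 1
7. not p2, 1
8. not p3 or p2, 2
9. p2, 2
Accessibility: 0R1, 1R2
The negation has an open branch (countermodel exists).

Not valid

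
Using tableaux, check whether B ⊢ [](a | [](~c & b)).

Not valid

Tableau for the negation ~[](a | [](~c & b)):
1. ~[](a | [](~c & b)), u
2. ~(a | [](~c & b)), v
3. ~a, v
4. ~[](~c & b), v
5. ~(~c & b), w
6. ~b, w
Accessibility: uRu, uRv, vRu, vRv, vRw, wRv, wRw
The negation has an open branch (countermodel exists).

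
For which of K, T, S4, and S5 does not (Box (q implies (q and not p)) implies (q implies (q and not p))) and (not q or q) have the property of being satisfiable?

K

T-tableau for the formula:
1. not (Box (q implies (q and not p)) implies (q implies (q and not p))) and (not q or q), u
2. not (Box (q implies (q and not p)) implies (q implies (q and not p))), u
3. not q or q, u
4. Box (q implies (q and not p)), u
5. not (q implies (q and not p)), u
6. q, u
7. not (q and not p), u
8. q implies (q and not p), u
9. p, u
10. q and not p, u
11. not p, u
Accessibility: uRu
Branch closes: p and not p both at u.
Every branch closes (one shown): unsatisfiable in T, hence also in S4, S5 (every S4/S5-frame is a T-frame).
K-tableau for the formula:
1. not (Box (q implies (q and not p)) implies (q implies (q and not p))) and (not q or q), u
2. not (Box (q implies (q and not p)) implies (q implies (q and not p))), u
3. not q or q, u
4. Box (q implies (q and not p)), u
5. not (q implies (q and not p)), u
6. q, u
7. not (q and not p), u
8. p, u
Complete open branch: satisfiable in K.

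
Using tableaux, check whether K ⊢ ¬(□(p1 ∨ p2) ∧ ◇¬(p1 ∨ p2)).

Valid in K

Tableau for the negation □(p1 ∨ p2) ∧ ◇¬(p1 ∨ p2):
1. □(p1 ∨ p2) ∧ ◇¬(p1 ∨ p2), u
2. □(p1 ∨ p2), u
3. ◇¬(p1 ∨ p2), u
4. ¬(p1 ∨ p2), v
5. ¬p1, v
6. ¬p2, v
7. p1 ∨ p2, v
8. p2, v
Accessibility: uRv
Branch closes: p2 and ¬p2 both at v.
All branches of the negation close; one closing branch shown above.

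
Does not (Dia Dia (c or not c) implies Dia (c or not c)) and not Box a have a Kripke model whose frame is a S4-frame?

1. not (Dia Dia (c or not c) implies Dia (c or not c)) and not Box a, u
2. not (Dia Dia (c or not c) implies Dia (c or not c)), u   [and-rule on 1]
3. not Box a, u   [and-rule on 1]
4. Dia Dia (c or not c), u   [neg-implies-rule on 2]
5. not Dia (c or not c), u   [neg-implies-rule on 2]
6. not (c or not c), u   [neg-Dia-rule on 5 via uRu]
7. not c, u   [neg-or-rule on 6]
8. c, u   [neg-or-rule on 6]
Accessibility: uRu
Branch closes: c and not c both at u.
All branches of the tableau close; one closing branch shown above.

No, unsatisfiable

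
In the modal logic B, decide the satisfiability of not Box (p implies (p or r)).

No, unsatisfiable

1. not Box (p implies (p or r)), u
2. not (p implies (p or r)), v
3. p, v
4. not (p or r), v
5. not p, v
6. not r, v
Accessibility: uRu, uRv, vRu, vRv
Branch closes: p and not p both at v.
(One branch shown.) All branches close.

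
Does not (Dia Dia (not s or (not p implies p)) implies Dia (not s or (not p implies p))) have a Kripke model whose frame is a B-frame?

1. not (Dia Dia (not s or (not p implies p)) implies Dia (not s or (not p implies p))), w0
2. Dia Dia (not s or (not p implies p)), w0
3. not Dia (not s or (not p implies p)), w0
4. not (not s or (not p implies p)), w0
5. s, w0
6. not (not p implies p), w0
7. not p, w0
8. Dia (not s or (not p implies p)), w1
9. not (not s or (not p implies p)), w1
10. s, w1
11. not (not p implies p), w1
12. not p, w1
13. not s or (not p implies p), w2
14. not p implies p, w2
15. p, w2
Accessibility: w0Rw0, w0Rw1, w1Rw0, w1Rw1, w1Rw2, w2Rw1, w2Rw2

Satisfiable (open branch found)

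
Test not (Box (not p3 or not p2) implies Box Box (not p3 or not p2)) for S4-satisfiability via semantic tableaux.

1. not (Box (not p3 or not p2) implies Box Box (not p3 or not p2)), u
2. Box (not p3 or not p2), u   [neg-implies-rule on 1]
3. not Box Box (not p3 or not p2), u   [neg-implies-rule on 1]
4. not p3 or not p2, u   [Box-rule on 2 via uRu]
5. not p2, u   [or-rule on 4 (branches; this branch)]
6. not Box (not p3 or not p2), v   [neg-Box-rule on 3: fresh world v, uRv]
7. not p3 or not p2, v   [Box-rule on 2 via uRv]
8. not p2, v   [or-rule on 7 (branches; this branch)]
9. not (not p3 or not p2), w   [neg-Box-rule on 6: fresh world w, vRw]
10. p3, w   [neg-or-rule on 9]
11. p2, w   [neg-or-rule on 9]
12. not p3 or not p2, w   [Box-rule on 2 via uRw]
13. not p2, w   [or-rule on 12 (branches; this branch)]
Accessibility: uRu, uRv, uRw, vRv, vRw, wRw
Branch closes: p2 and not p2 both at w.
(One branch shown.) All branches close.

Unsatisfiable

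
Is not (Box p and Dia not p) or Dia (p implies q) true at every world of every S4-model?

Tableau for the negation not (not (Box p and Dia not p) or Dia (p implies q)):
1. not (not (Box p and Dia not p) or Dia (p implies q)), u
2. Box p and Dia not p, u   [neg-or-rule on 1]
3. not Dia (p implies q), u   [neg-or-rule on 1]
4. Box p, u   [and-rule on 2]
5. Dia not p, u   [and-rule on 2]
6. not (p implies q), u   [neg-Dia-rule on 3 via uRu]
7. p, u   [neg-implies-rule on 6]
8. not q, u   [neg-implies-rule on 6]
9. not p, v   [Dia-rule on 5: fresh world v, uRv]
10. not (p implies q), v   [neg-Dia-rule on 3 via uRv]
11. p, v   [neg-implies-rule on 10]
12. not q, v   [neg-implies-rule on 10]
Accessibility: uRu, uRv, vRv
Branch closes: p and not p both at v.
Every branch of the negation's tableau closes; the branch above is one of them.

Yes, valid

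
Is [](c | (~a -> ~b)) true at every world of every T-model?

No, not valid

Tableau for the negation ~[](c | (~a -> ~b)):
1. ~[](c | (~a -> ~b)), w0
2. ~(c | (~a -> ~b)), w1   [~[]-rule on 1: fresh world w1, w0Rw1]
3. ~c, w1   [~|-rule on 2]
4. ~(~a -> ~b), w1   [~|-rule on 2]
5. ~a, w1   [~->-rule on 4]
6. b, w1   [~->-rule on 4]
Accessibility: w0Rw0, w0Rw1, w1Rw1
The negation has an open branch (countermodel exists).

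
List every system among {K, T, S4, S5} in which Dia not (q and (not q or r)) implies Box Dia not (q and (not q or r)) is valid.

S4-tableau for the negation not (Dia not (q and (not q or r)) implies Box Dia not (q and (not q or r))):
1. not (Dia not (q and (not q or r)) implies Box Dia not (q and (not q or r))), 0
2. Dia not (q and (not q or r)), 0
3. not Box Dia not (q and (not q or r)), 0
4. not (q and (not q or r)), 1
5. not (not q or r), 1
6. q, 1
7. not r, 1
8. not Dia not (q and (not q or r)), 2
9. q and (not q or r), 2
10. q, 2
11. not q or r, 2
12. r, 2
Accessibility: 0R0, 0R1, 0R2, 1R1, 2R2
Complete open branch: countermodel on an S4-frame, so not valid in S4, nor in K, T (the same frame is also a K-frame and a T-frame).
S5-tableau for the negation not (Dia not (q and (not q or r)) implies Box Dia not (q and (not q or r))):
1. not (Dia not (q and (not q or r)) implies Box Dia not (q and (not q or r))), 0
2. Dia not (q and (not q or r)), 0
3. not Box Dia not (q and (not q or r)), 0
4. not (q and (not q or r)), 1
5. not (not q or r), 1
6. q, 1
7. not r, 1
8. not Dia not (q and (not q or r)), 2
9. q and (not q or r), 0
10. q, 0
11. not q or r, 0
12. q and (not q or r), 1
13. not q or r, 1
14. q and (not q or r), 2
15. q, 2
16. not q or r, 2
17. r, 0
18. r, 1
Accessibility: 0R0, 0R1, 0R2, 1R0, 1R1, 1R2, 2R0, 2R1, 2R2
Branch closes: r and not r both at 1.
Every branch closes (one shown): valid in S5.

S5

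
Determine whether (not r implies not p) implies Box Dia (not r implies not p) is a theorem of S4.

No, not valid

Tableau for the negation not ((not r implies not p) implies Box Dia (not r implies not p)):
1. not ((not r implies not p) implies Box Dia (not r implies not p)), u
2. not r implies not p, u
3. not Box Dia (not r implies not p), u
4. not p, u
5. not Dia (not r implies not p), v
6. not (not r implies not p), v
7. not r, v
8. p, v
Accessibility: uRu, uRv, vRv
The negation has an open branch (countermodel exists).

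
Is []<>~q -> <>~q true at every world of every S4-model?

Tableau for the negation ~([]<>~q -> <>~q):
1. ~([]<>~q -> <>~q), w0
2. []<>~q, w0
3. ~<>~q, w0
4. <>~q, w0
5. q, w0
6. ~q, w1
7. <>~q, w1
8. q, w1
Accessibility: w0Rw0, w0Rw1, w1Rw1
Branch closes: q and ~q both at w1.
Every branch of the negation's tableau closes; the branch above is one of them.

Valid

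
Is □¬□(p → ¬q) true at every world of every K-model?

No, not valid

Tableau for the negation ¬□¬□(p → ¬q):
1. ¬□¬□(p → ¬q), 0
2. □(p → ¬q), 1
Accessibility: 0R1
The negation has an open branch (countermodel exists).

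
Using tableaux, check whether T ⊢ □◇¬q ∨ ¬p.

Tableau for the negation ¬(□◇¬q ∨ ¬p):
1. ¬(□◇¬q ∨ ¬p), u
2. ¬□◇¬q, u
3. p, u
4. ¬◇¬q, v
5. q, v
Accessibility: uRu, uRv, vRv
The negation has an open branch (countermodel exists).

Invalid (countermodel exists)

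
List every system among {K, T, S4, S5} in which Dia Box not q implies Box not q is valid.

S5

S4-tableau for the negation not (Dia Box not q implies Box not q):
1. not (Dia Box not q implies Box not q), u
2. Dia Box not q, u
3. not Box not q, u
4. Box not q, v
5. not q, v
6. q, w
Accessibility: uRu, uRv, uRw, vRv, wRw
Complete open branch: countermodel on an S4-frame, so not valid in S4, nor in K, T (the same frame is also a K-frame and a T-frame).
S5-tableau for the negation not (Dia Box not q implies Box not q):
1. not (Dia Box not q implies Box not q), u
2. Dia Box not q, u
3. not Box not q, u
4. Box not q, v
5. not q, u
6. not q, v
7. q, w
8. not q, w
Accessibility: uRu, uRv, uRw, vRu, vRv, vRw, wRu, wRv, wRw
Branch closes: q and not q both at w.
Every branch closes (one shown): valid in S5.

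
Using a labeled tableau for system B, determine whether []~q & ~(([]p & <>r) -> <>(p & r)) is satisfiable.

1. []~q & ~(([]p & <>r) -> <>(p & r)), w0
2. []~q, w0
3. ~(([]p & <>r) -> <>(p & r)), w0
4. []p & <>r, w0
5. ~<>(p & r), w0
6. []p, w0
7. <>r, w0
8. ~q, w0
9. ~(p & r), w0
10. p, w0
11. ~r, w0
12. r, w1
13. ~q, w1
14. ~(p & r), w1
15. p, w1
16. ~r, w1
Accessibility: w0Rw0, w0Rw1, w1Rw0, w1Rw1
Branch closes: r and ~r both at w1.
All branches of the tableau close; one closing branch shown above.

Unsatisfiable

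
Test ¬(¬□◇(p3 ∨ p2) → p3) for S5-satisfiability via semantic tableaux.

Satisfiable

1. ¬(¬□◇(p3 ∨ p2) → p3), w0
2. ¬□◇(p3 ∨ p2), w0
3. ¬p3, w0
4. ¬◇(p3 ∨ p2), w1
5. ¬(p3 ∨ p2), w0
6. ¬p2, w0
7. ¬(p3 ∨ p2), w1
8. ¬p3, w1
9. ¬p2, w1
Accessibility: w0Rw0, w0Rw1, w1Rw0, w1Rw1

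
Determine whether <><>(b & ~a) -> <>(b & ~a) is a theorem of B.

No, not valid

Tableau for the negation ~(<><>(b & ~a) -> <>(b & ~a)):
1. ~(<><>(b & ~a) -> <>(b & ~a)), u
2. <><>(b & ~a), u
3. ~<>(b & ~a), u
4. ~(b & ~a), u
5. a, u
6. <>(b & ~a), v
7. ~(b & ~a), v
8. a, v
9. b & ~a, w
10. b, w
11. ~a, w
Accessibility: uRu, uRv, vRu, vRv, vRw, wRv, wRw
The negation has an open branch (countermodel exists).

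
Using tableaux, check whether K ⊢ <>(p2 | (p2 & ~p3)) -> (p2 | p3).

Tableau for the negation ~(<>(p2 | (p2 & ~p3)) -> (p2 | p3)):
1. ~(<>(p2 | (p2 & ~p3)) -> (p2 | p3)), 0
2. <>(p2 | (p2 & ~p3)), 0
3. ~(p2 | p3), 0
4. ~p2, 0
5. ~p3, 0
6. p2 | (p2 & ~p3), 1
7. p2 & ~p3, 1
8. p2, 1
9. ~p3, 1
Accessibility: 0R1
The negation has an open branch (countermodel exists).

Invalid (countermodel exists)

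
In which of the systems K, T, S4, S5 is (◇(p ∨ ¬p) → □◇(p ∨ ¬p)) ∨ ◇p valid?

T, S4, S5

T-tableau for the negation ¬((◇(p ∨ ¬p) → □◇(p ∨ ¬p)) ∨ ◇p):
1. ¬((◇(p ∨ ¬p) → □◇(p ∨ ¬p)) ∨ ◇p), u
2. ¬(◇(p ∨ ¬p) → □◇(p ∨ ¬p)), u
3. ¬◇p, u
4. ◇(p ∨ ¬p), u
5. ¬□◇(p ∨ ¬p), u
6. ¬p, u
7. p ∨ ¬p, v
8. ¬p, v
9. ¬◇(p ∨ ¬p), w
10. ¬p, w
11. ¬(p ∨ ¬p), w
12. p, w
Accessibility: uRu, uRv, uRw, vRv, wRw
Branch closes: p and ¬p both at w.
Every branch closes (one shown): valid in T, hence also in S4, S5 (every theorem of T is a theorem of S4 and S5).
K-tableau for the negation ¬((◇(p ∨ ¬p) → □◇(p ∨ ¬p)) ∨ ◇p):
1. ¬((◇(p ∨ ¬p) → □◇(p ∨ ¬p)) ∨ ◇p), u
2. ¬(◇(p ∨ ¬p) → □◇(p ∨ ¬p)), u
3. ¬◇p, u
4. ◇(p ∨ ¬p), u
5. ¬□◇(p ∨ ¬p), u
6. p ∨ ¬p, v
7. ¬p, v
8. ¬◇(p ∨ ¬p), w
9. ¬p, w
Accessibility: uRv, uRw
Complete open branch: countermodel on a K-frame, so not valid in K.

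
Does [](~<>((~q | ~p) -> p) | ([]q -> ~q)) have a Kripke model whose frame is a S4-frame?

Satisfiable (open branch found)

1. [](~<>((~q | ~p) -> p) | ([]q -> ~q)), 0
2. ~<>((~q | ~p) -> p) | ([]q -> ~q), 0   [[]-rule on 1 via 0R0]
3. []q -> ~q, 0   [|-rule on 2 (branches; this branch)]
4. ~q, 0   [->-rule on 3 (branches; this branch)]
Accessibility: 0R0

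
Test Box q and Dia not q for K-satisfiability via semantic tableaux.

1. Box q and Dia not q, 0
2. Box q, 0
3. Dia not q, 0
4. not q, 1
5. q, 1
Accessibility: 0R1
Branch closes: q and not q both at 1.
Every branch closes; the branch above is one of them.

Unsatisfiable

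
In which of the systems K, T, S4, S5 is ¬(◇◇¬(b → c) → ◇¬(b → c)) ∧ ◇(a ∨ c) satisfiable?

T-tableau for the formula:
1. ¬(◇◇¬(b → c) → ◇¬(b → c)) ∧ ◇(a ∨ c), w0
2. ¬(◇◇¬(b → c) → ◇¬(b → c)), w0   [∧-rule on 1]
3. ◇(a ∨ c), w0   [∧-rule on 1]
4. ◇◇¬(b → c), w0   [¬→-rule on 2]
5. ¬◇¬(b → c), w0   [¬→-rule on 2]
6. b → c, w0   [¬◇-rule on 5 via w0Rw0]
7. c, w0   [→-rule on 6 (branches; this branch)]
8. a ∨ c, w1   [◇-rule on 3: fresh world w1, w0Rw1]
9. b → c, w1   [¬◇-rule on 5 via w0Rw1]
10. c, w1   [∨-rule on 8 (branches; this branch)]
11. ◇¬(b → c), w2   [◇-rule on 4: fresh world w2, w0Rw2]
12. b → c, w2   [¬◇-rule on 5 via w0Rw2]
13. c, w2   [→-rule on 12 (branches; this branch)]
14. ¬(b → c), w3   [◇-rule on 11: fresh world w3, w2Rw3]
15. b, w3   [¬→-rule on 14]
16. ¬c, w3   [¬→-rule on 14]
Accessibility: w0Rw0, w0Rw1, w0Rw2, w1Rw1, w2Rw2, w2Rw3, w3Rw3
Complete open branch: satisfiable in T, hence also in K (this T-model is also a K-model).
S4-tableau for the formula:
1. ¬(◇◇¬(b → c) → ◇¬(b → c)) ∧ ◇(a ∨ c), w0
2. ¬(◇◇¬(b → c) → ◇¬(b → c)), w0   [∧-rule on 1]
3. ◇(a ∨ c), w0   [∧-rule on 1]
4. ◇◇¬(b → c), w0   [¬→-rule on 2]
5. ¬◇¬(b → c), w0   [¬→-rule on 2]
6. b → c, w0   [¬◇-rule on 5 via w0Rw0]
7. c, w0   [→-rule on 6 (branches; this branch)]
8. a ∨ c, w1   [◇-rule on 3: fresh world w1, w0Rw1]
9. b → c, w1   [¬◇-rule on 5 via w0Rw1]
10. c, w1   [∨-rule on 8 (branches; this branch)]
11. ◇¬(b → c), w2   [◇-rule on 4: fresh world w2, w0Rw2]
12. b → c, w2   [¬◇-rule on 5 via w0Rw2]
13. c, w2   [→-rule on 12 (branches; this branch)]
14. ¬(b → c), w3   [◇-rule on 11: fresh world w3, w2Rw3]
15. b, w3   [¬→-rule on 14]
16. ¬c, w3   [¬→-rule on 14]
17. b → c, w3   [¬◇-rule on 5 via w0Rw3]
18. c, w3   [→-rule on 17 (branches; this branch)]
Accessibility: w0Rw0, w0Rw1, w0Rw2, w0Rw3, w1Rw1, w2Rw2, w2Rw3, w3Rw3
Branch closes: c and ¬c both at w3.
Every branch closes (one shown): unsatisfiable in S4, hence also in S5 (every S5-frame is an S4-frame).

K, T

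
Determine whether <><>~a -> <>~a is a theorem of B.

Tableau for the negation ~(<><>~a -> <>~a):
1. ~(<><>~a -> <>~a), w0
2. <><>~a, w0
3. ~<>~a, w0
4. a, w0
5. <>~a, w1
6. a, w1
7. ~a, w2
Accessibility: w0Rw0, w0Rw1, w1Rw0, w1Rw1, w1Rw2, w2Rw1, w2Rw2
The negation has an open branch (countermodel exists).

No, not valid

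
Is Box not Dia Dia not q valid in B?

Tableau for the negation not Box not Dia Dia not q:
1. not Box not Dia Dia not q, u
2. Dia Dia not q, v
3. Dia not q, w
4. not q, x
Accessibility: uRu, uRv, vRu, vRv, vRw, wRv, wRw, wRx, xRw, xRx
The negation has an open branch (countermodel exists).

Invalid (countermodel exists)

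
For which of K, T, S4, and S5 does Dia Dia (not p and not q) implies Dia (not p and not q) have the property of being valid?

S4-tableau for the negation not (Dia Dia (not p and not q) implies Dia (not p and not q)):
1. not (Dia Dia (not p and not q) implies Dia (not p and not q)), w0
2. Dia Dia (not p and not q), w0   [neg-implies-rule on 1]
3. not Dia (not p and not q), w0   [neg-implies-rule on 1]
4. not (not p and not q), w0   [neg-Dia-rule on 3 via w0Rw0]
5. q, w0   [neg-and-rule on 4 (branches; this branch)]
6. Dia (not p and not q), w1   [Dia-rule on 2: fresh world w1, w0Rw1]
7. not (not p and not q), w1   [neg-Dia-rule on 3 via w0Rw1]
8. q, w1   [neg-and-rule on 7 (branches; this branch)]
9. not p and not q, w2   [Dia-rule on 6: fresh world w2, w1Rw2]
10. not p, w2   [and-rule on 9]
11. not q, w2   [and-rule on 9]
12. not (not p and not q), w2   [neg-Dia-rule on 3 via w0Rw2]
13. q, w2   [neg-and-rule on 12 (branches; this branch)]
Accessibility: w0Rw0, w0Rw1, w0Rw2, w1Rw1, w1Rw2, w2Rw2
Branch closes: q and not q both at w2.
Every branch closes (one shown): valid in S4, hence also in S5 (every theorem of S4 is a theorem of S5).
T-tableau for the negation not (Dia Dia (not p and not q) implies Dia (not p and not q)):
1. not (Dia Dia (not p and not q) implies Dia (not p and not q)), w0
2. Dia Dia (not p and not q), w0   [neg-implies-rule on 1]
3. not Dia (not p and not q), w0   [neg-implies-rule on 1]
4. not (not p and not q), w0   [neg-Dia-rule on 3 via w0Rw0]
5. q, w0   [neg-and-rule on 4 (branches; this branch)]
6. Dia (not p and not q), w1   [Dia-rule on 2: fresh world w1, w0Rw1]
7. not (not p and not q), w1   [neg-Dia-rule on 3 via w0Rw1]
8. q, w1   [neg-and-rule on 7 (branches; this branch)]
9. not p and not q, w2   [Dia-rule on 6: fresh world w2, w1Rw2]
10. not p, w2   [and-rule on 9]
11. not q, w2   [and-rule on 9]
Accessibility: w0Rw0, w0Rw1, w1Rw1, w1Rw2, w2Rw2
Complete open branch: countermodel on a T-frame, so not valid in T, nor in K (the same frame is also a K-frame).

S4, S5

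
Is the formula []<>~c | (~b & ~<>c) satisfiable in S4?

1. []<>~c | (~b & ~<>c), u
2. ~b & ~<>c, u
3. ~b, u
4. ~<>c, u
5. ~c, u
Accessibility: uRu

Yes, satisfiable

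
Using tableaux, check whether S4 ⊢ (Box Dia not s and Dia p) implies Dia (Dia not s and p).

Tableau for the negation not ((Box Dia not s and Dia p) implies Dia (Dia not s and p)):
1. not ((Box Dia not s and Dia p) implies Dia (Dia not s and p)), 0
2. Box Dia not s and Dia p, 0
3. not Dia (Dia not s and p), 0
4. Box Dia not s, 0
5. Dia p, 0
6. not (Dia not s and p), 0
7. Dia not s, 0
8. not p, 0
9. p, 1
10. not (Dia not s and p), 1
11. Dia not s, 1
12. not Dia not s, 1
13. s, 1
14. not s, 2
15. not (Dia not s and p), 2
16. Dia not s, 2
17. not p, 2
18. not s, 3
19. not (Dia not s and p), 3
20. Dia not s, 3
21. s, 3
Accessibility: 0R0, 0R1, 0R2, 0R3, 1R1, 1R3, 2R2, 3R3
Branch closes: s and not s both at 3.
Every branch of the negation's tableau closes; the branch above is one of them.

Yes, valid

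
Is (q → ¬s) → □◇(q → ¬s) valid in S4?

Tableau for the negation ¬((q → ¬s) → □◇(q → ¬s)):
1. ¬((q → ¬s) → □◇(q → ¬s)), 0
2. q → ¬s, 0
3. ¬□◇(q → ¬s), 0
4. ¬s, 0
5. ¬◇(q → ¬s), 1
6. ¬(q → ¬s), 1
7. q, 1
8. s, 1
Accessibility: 0R0, 0R1, 1R1
The negation has an open branch (countermodel exists).

Invalid (countermodel exists)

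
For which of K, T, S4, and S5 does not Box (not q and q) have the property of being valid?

T-tableau for the negation Box (not q and q):
1. Box (not q and q), 0
2. not q and q, 0
3. not q, 0
4. q, 0
Accessibility: 0R0
Branch closes: q and not q both at 0.
Every branch closes (one shown): valid in T, hence also in S4, S5 (every theorem of T is a theorem of S4 and S5).
K-tableau for the negation Box (not q and q):
1. Box (not q and q), 0
Complete open branch: countermodel on a K-frame, so not valid in K.

T, S4, S5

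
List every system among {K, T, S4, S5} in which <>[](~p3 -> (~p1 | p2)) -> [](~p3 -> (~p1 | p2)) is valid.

S4-tableau for the negation ~(<>[](~p3 -> (~p1 | p2)) -> [](~p3 -> (~p1 | p2))):
1. ~(<>[](~p3 -> (~p1 | p2)) -> [](~p3 -> (~p1 | p2))), 0
2. <>[](~p3 -> (~p1 | p2)), 0   [~->-rule on 1]
3. ~[](~p3 -> (~p1 | p2)), 0   [~->-rule on 1]
4. [](~p3 -> (~p1 | p2)), 1   [<>-rule on 2: fresh world 1, 0R1]
5. ~p3 -> (~p1 | p2), 1   [[]-rule on 4 via 1R1]
6. ~p1 | p2, 1   [->-rule on 5 (branches; this branch)]
7. p2, 1   [|-rule on 6 (branches; this branch)]
8. ~(~p3 -> (~p1 | p2)), 2   [~[]-rule on 3: fresh world 2, 0R2]
9. ~p3, 2   [~->-rule on 8]
10. ~(~p1 | p2), 2   [~->-rule on 8]
11. p1, 2   [~|-rule on 10]
12. ~p2, 2   [~|-rule on 10]
Accessibility: 0R0, 0R1, 0R2, 1R1, 2R2
Complete open branch: countermodel on an S4-frame, so not valid in S4, nor in K, T (the same frame is also a K-frame and a T-frame).
S5-tableau for the negation ~(<>[](~p3 -> (~p1 | p2)) -> [](~p3 -> (~p1 | p2))):
1. ~(<>[](~p3 -> (~p1 | p2)) -> [](~p3 -> (~p1 | p2))), 0
2. <>[](~p3 -> (~p1 | p2)), 0   [~->-rule on 1]
3. ~[](~p3 -> (~p1 | p2)), 0   [~->-rule on 1]
4. [](~p3 -> (~p1 | p2)), 1   [<>-rule on 2: fresh world 1, 0R1]
5. ~p3 -> (~p1 | p2), 0   [[]-rule on 4 via 1R0]
6. ~p3 -> (~p1 | p2), 1   [[]-rule on 4 via 1R1]
7. ~p1 | p2, 0   [->-rule on 5 (branches; this branch)]
8. ~p1 | p2, 1   [->-rule on 6 (branches; this branch)]
9. p2, 0   [|-rule on 7 (branches; this branch)]
10. p2, 1   [|-rule on 8 (branches; this branch)]
11. ~(~p3 -> (~p1 | p2)), 2   [~[]-rule on 3: fresh world 2, 0R2]
12. ~p3, 2   [~->-rule on 11]
13. ~(~p1 | p2), 2   [~->-rule on 11]
14. p1, 2   [~|-rule on 13]
15. ~p2, 2   [~|-rule on 13]
16. ~p3 -> (~p1 | p2), 2   [[]-rule on 4 via 1R2]
17. ~p1 | p2, 2   [->-rule on 16 (branches; this branch)]
18. p2, 2   [|-rule on 17 (branches; this branch)]
Accessibility: 0R0, 0R1, 0R2, 1R0, 1R1, 1R2, 2R0, 2R1, 2R2
Branch closes: p2 and ~p2 both at 2.
Every branch closes (one shown): valid in S5.

S5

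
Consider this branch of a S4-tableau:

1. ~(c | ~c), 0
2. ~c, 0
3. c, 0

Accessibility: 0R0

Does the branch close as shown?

Both c and ~c appear at 0.

Closed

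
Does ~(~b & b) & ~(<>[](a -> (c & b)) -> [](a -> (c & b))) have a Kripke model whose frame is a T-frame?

Satisfiable (open branch found)

1. ~(~b & b) & ~(<>[](a -> (c & b)) -> [](a -> (c & b))), 0
2. ~(~b & b), 0
3. ~(<>[](a -> (c & b)) -> [](a -> (c & b))), 0
4. <>[](a -> (c & b)), 0
5. ~[](a -> (c & b)), 0
6. ~b, 0
7. [](a -> (c & b)), 1
8. a -> (c & b), 1
9. c & b, 1
10. c, 1
11. b, 1
12. ~(a -> (c & b)), 2
13. a, 2
14. ~(c & b), 2
15. ~b, 2
Accessibility: 0R0, 0R1, 0R2, 1R1, 2R2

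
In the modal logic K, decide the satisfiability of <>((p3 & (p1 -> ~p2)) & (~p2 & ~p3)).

No, unsatisfiable

1. <>((p3 & (p1 -> ~p2)) & (~p2 & ~p3)), 0
2. (p3 & (p1 -> ~p2)) & (~p2 & ~p3), 1   [<>-rule on 1: fresh world 1, 0R1]
3. p3 & (p1 -> ~p2), 1   [&-rule on 2]
4. ~p2 & ~p3, 1   [&-rule on 2]
5. p3, 1   [&-rule on 3]
6. p1 -> ~p2, 1   [&-rule on 3]
7. ~p2, 1   [&-rule on 4]
8. ~p3, 1   [&-rule on 4]
Accessibility: 0R1
Branch closes: p3 and ~p3 both at 1.
All branches of the tableau close; one closing branch shown above.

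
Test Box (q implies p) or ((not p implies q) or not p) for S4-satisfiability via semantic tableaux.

1. Box (q implies p) or ((not p implies q) or not p), w0
2. (not p implies q) or not p, w0   [or-rule on 1 (branches; this branch)]
3. not p, w0   [or-rule on 2 (branches; this branch)]
Accessibility: w0Rw0

Satisfiable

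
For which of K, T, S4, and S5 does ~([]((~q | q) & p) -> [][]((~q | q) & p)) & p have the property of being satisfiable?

S4-tableau for the formula:
1. ~([]((~q | q) & p) -> [][]((~q | q) & p)) & p, u
2. ~([]((~q | q) & p) -> [][]((~q | q) & p)), u
3. p, u
4. []((~q | q) & p), u
5. ~[][]((~q | q) & p), u
6. (~q | q) & p, u
7. ~q | q, u
8. q, u
9. ~[]((~q | q) & p), v
10. (~q | q) & p, v
11. ~q | q, v
12. p, v
13. q, v
14. ~((~q | q) & p), w
15. (~q | q) & p, w
16. ~q | q, w
17. p, w
18. ~(~q | q), w
19. q, w
20. ~q, w
Accessibility: uRu, uRv, uRw, vRv, vRw, wRw
Branch closes: q and ~q both at w.
Every branch closes (one shown): unsatisfiable in S4, hence also in S5 (every S5-frame is an S4-frame).
T-tableau for the formula:
1. ~([]((~q | q) & p) -> [][]((~q | q) & p)) & p, u
2. ~([]((~q | q) & p) -> [][]((~q | q) & p)), u
3. p, u
4. []((~q | q) & p), u
5. ~[][]((~q | q) & p), u
6. (~q | q) & p, u
7. ~q | q, u
8. q, u
9. ~[]((~q | q) & p), v
10. (~q | q) & p, v
11. ~q | q, v
12. p, v
13. q, v
14. ~((~q | q) & p), w
15. ~p, w
Accessibility: uRu, uRv, vRv, vRw, wRw
Complete open branch: satisfiable in T, hence also in K (this T-model is also a K-model).

K, T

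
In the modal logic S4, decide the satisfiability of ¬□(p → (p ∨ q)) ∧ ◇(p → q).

No, unsatisfiable

1. ¬□(p → (p ∨ q)) ∧ ◇(p → q), 0
2. ¬□(p → (p ∨ q)), 0
3. ◇(p → q), 0
4. ¬(p → (p ∨ q)), 1
5. p, 1
6. ¬(p ∨ q), 1
7. ¬p, 1
8. ¬q, 1
Accessibility: 0R0, 0R1, 1R1
Branch closes: p and ¬p both at 1.
(One branch shown.) All branches close.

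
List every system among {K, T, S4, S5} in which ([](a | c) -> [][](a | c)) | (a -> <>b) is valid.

S4, S5

S4-tableau for the negation ~(([](a | c) -> [][](a | c)) | (a -> <>b)):
1. ~(([](a | c) -> [][](a | c)) | (a -> <>b)), w0
2. ~([](a | c) -> [][](a | c)), w0
3. ~(a -> <>b), w0
4. [](a | c), w0
5. ~[][](a | c), w0
6. a, w0
7. ~<>b, w0
8. a | c, w0
9. ~b, w0
10. c, w0
11. ~[](a | c), w1
12. a | c, w1
13. ~b, w1
14. c, w1
15. ~(a | c), w2
16. ~a, w2
17. ~c, w2
18. a | c, w2
19. ~b, w2
20. c, w2
Accessibility: w0Rw0, w0Rw1, w0Rw2, w1Rw1, w1Rw2, w2Rw2
Branch closes: c and ~c both at w2.
Every branch closes (one shown): valid in S4, hence also in S5 (every theorem of S4 is a theorem of S5).
T-tableau for the negation ~(([](a | c) -> [][](a | c)) | (a -> <>b)):
1. ~(([](a | c) -> [][](a | c)) | (a -> <>b)), w0
2. ~([](a | c) -> [][](a | c)), w0
3. ~(a -> <>b), w0
4. [](a | c), w0
5. ~[][](a | c), w0
6. a, w0
7. ~<>b, w0
8. a | c, w0
9. ~b, w0
10. c, w0
11. ~[](a | c), w1
12. a | c, w1
13. ~b, w1
14. c, w1
15. ~(a | c), w2
16. ~a, w2
17. ~c, w2
Accessibility: w0Rw0, w0Rw1, w1Rw1, w1Rw2, w2Rw2
Complete open branch: countermodel on a T-frame, so not valid in T, nor in K (the same frame is also a K-frame).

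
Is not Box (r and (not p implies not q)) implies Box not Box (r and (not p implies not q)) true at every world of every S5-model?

Valid in S5

Tableau for the negation not (not Box (r and (not p implies not q)) implies Box not Box (r and (not p implies not q))):
1. not (not Box (r and (not p implies not q)) implies Box not Box (r and (not p implies not q))), u
2. not Box (r and (not p implies not q)), u
3. not Box not Box (r and (not p implies not q)), u
4. not (r and (not p implies not q)), v
5. not (not p implies not q), v
6. not p, v
7. q, v
8. Box (r and (not p implies not q)), w
9. r and (not p implies not q), u
10. r, u
11. not p implies not q, u
12. r and (not p implies not q), v
13. r, v
14. not p implies not q, v
15. r and (not p implies not q), w
16. r, w
17. not p implies not q, w
18. not q, u
19. not q, v
Accessibility: uRu, uRv, uRw, vRu, vRv, vRw, wRu, wRv, wRw
Branch closes: q and not q both at v.
All branches of the negation close; one closing branch shown above.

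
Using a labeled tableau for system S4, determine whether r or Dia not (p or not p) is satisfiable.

Satisfiable (open branch found)

1. r or Dia not (p or not p), 0
2. r, 0
Accessibility: 0R0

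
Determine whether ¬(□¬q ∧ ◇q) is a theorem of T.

Tableau for the negation □¬q ∧ ◇q:
1. □¬q ∧ ◇q, 0
2. □¬q, 0
3. ◇q, 0
4. ¬q, 0
5. q, 1
6. ¬q, 1
Accessibility: 0R0, 0R1, 1R1
Branch closes: q and ¬q both at 1.
All branches of the negation close; one closing branch shown above.

Yes, valid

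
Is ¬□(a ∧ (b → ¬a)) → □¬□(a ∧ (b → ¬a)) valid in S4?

Not valid

Tableau for the negation ¬(¬□(a ∧ (b → ¬a)) → □¬□(a ∧ (b → ¬a))):
1. ¬(¬□(a ∧ (b → ¬a)) → □¬□(a ∧ (b → ¬a))), 0
2. ¬□(a ∧ (b → ¬a)), 0
3. ¬□¬□(a ∧ (b → ¬a)), 0
4. ¬(a ∧ (b → ¬a)), 1
5. ¬(b → ¬a), 1
6. b, 1
7. a, 1
8. □(a ∧ (b → ¬a)), 2
9. a ∧ (b → ¬a), 2
10. a, 2
11. b → ¬a, 2
12. ¬b, 2
Accessibility: 0R0, 0R1, 0R2, 1R1, 2R2
The negation has an open branch (countermodel exists).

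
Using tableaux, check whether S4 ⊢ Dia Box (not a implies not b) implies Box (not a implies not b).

Tableau for the negation not (Dia Box (not a implies not b) implies Box (not a implies not b)):
1. not (Dia Box (not a implies not b) implies Box (not a implies not b)), 0
2. Dia Box (not a implies not b), 0   [neg-implies-rule on 1]
3. not Box (not a implies not b), 0   [neg-implies-rule on 1]
4. Box (not a implies not b), 1   [Dia-rule on 2: fresh world 1, 0R1]
5. not a implies not b, 1   [Box-rule on 4 via 1R1]
6. not b, 1   [implies-rule on 5 (branches; this branch)]
7. not (not a implies not b), 2   [neg-Box-rule on 3: fresh world 2, 0R2]
8. not a, 2   [neg-implies-rule on 7]
9. b, 2   [neg-implies-rule on 7]
Accessibility: 0R0, 0R1, 0R2, 1R1, 2R2
The negation has an open branch (countermodel exists).

Invalid (countermodel exists)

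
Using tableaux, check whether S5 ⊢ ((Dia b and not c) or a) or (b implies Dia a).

Tableau for the negation not (((Dia b and not c) or a) or (b implies Dia a)):
1. not (((Dia b and not c) or a) or (b implies Dia a)), u
2. not ((Dia b and not c) or a), u
3. not (b implies Dia a), u
4. not (Dia b and not c), u
5. not a, u
6. b, u
7. not Dia a, u
8. c, u
Accessibility: uRu
The negation has an open branch (countermodel exists).

Invalid (countermodel exists)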